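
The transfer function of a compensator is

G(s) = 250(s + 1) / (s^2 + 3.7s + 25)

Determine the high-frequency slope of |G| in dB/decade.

-20 dB/decade

Each pole contributes −20 dB/decade at high frequency; each zero contributes +20 dB/decade.
Net: 1 zero(s) − 2 pole(s) → -20 dB/decade.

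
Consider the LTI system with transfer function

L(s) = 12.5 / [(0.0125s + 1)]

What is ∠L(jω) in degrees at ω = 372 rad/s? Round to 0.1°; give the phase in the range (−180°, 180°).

At ω = 372 rad/s:
pole (1 + j372·0.0125) = 1 + j4.65 → |·| ≈ 4.7563, ∠ ≈ 77.86°
∠L = (0°) − (77.86°) = -77.86°

-77.9°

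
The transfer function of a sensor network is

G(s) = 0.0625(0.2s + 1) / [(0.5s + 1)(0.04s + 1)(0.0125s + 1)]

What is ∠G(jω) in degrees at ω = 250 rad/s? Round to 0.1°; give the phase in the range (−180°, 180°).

-157.2°

At ω = 250 rad/s:
zero (1 + j250·0.2) = 1 + j50 → |·| ≈ 50.01, ∠ ≈ 88.85°
pole (1 + j250·0.5) = 1 + j125 → |·| ≈ 125, ∠ ≈ 89.54°
pole (1 + j250·0.04) = 1 + j10 → |·| ≈ 10.05, ∠ ≈ 84.29°
pole (1 + j250·0.0125) = 1 + j3.125 → |·| ≈ 3.2811, ∠ ≈ 72.26°
∠G = (88.85°) − (89.54° + 84.29° + 72.26°) = -157.24°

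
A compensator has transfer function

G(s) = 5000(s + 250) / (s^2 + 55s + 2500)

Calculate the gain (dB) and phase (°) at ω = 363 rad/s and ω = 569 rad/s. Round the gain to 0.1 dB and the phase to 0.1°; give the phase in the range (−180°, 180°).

At s = jω = j363:
zero (s+250): 250 + j363 → |·| = √(250²+363²) = √194269 ≈ 440.76, ∠ = arctan(363/250) ≈ 55.44°
quadratic: (j363)² + 55·j363 + 2500 = -129269 + j19965 → |·| ≈ 1.308e+05, ∠ ≈ 171.22°
|G| = 5000 · 440.76 / 1.308e+05 ≈ 16.849
Gain = 20 log₁₀(16.849) ≈ 24.53 dB
∠G = 55.44° − 171.22° = -115.78°

At s = jω = j569:
zero (s+250): 250 + j569 → |·| = √(250²+569²) = √386261 ≈ 621.5, ∠ = arctan(569/250) ≈ 66.28°
quadratic: (j569)² + 55·j569 + 2500 = -321261 + j31295 → |·| ≈ 3.2278e+05, ∠ ≈ 174.44°
|G| = 5000 · 621.5 / 3.2278e+05 ≈ 9.6273
Gain = 20 log₁₀(9.6273) ≈ 19.67 dB
∠G = 66.28° − 174.44° = -108.16°

ω = 363: 24.5 dB, -115.8°; ω = 569: 19.7 dB, -108.2°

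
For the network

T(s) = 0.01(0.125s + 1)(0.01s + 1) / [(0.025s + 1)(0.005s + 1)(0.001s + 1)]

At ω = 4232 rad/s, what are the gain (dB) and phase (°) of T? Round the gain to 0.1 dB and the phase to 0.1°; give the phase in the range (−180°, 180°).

-32.8 dB, -74.9°

At ω = 4232 rad/s:
zero (1 + j4232·0.125) = 1 + j529 → |·| ≈ 529, ∠ ≈ 89.89°
zero (1 + j4232·0.01) = 1 + j42.32 → |·| ≈ 42.332, ∠ ≈ 88.65°
pole (1 + j4232·0.025) = 1 + j105.8 → |·| ≈ 105.8, ∠ ≈ 89.46°
pole (1 + j4232·0.005) = 1 + j21.16 → |·| ≈ 21.184, ∠ ≈ 87.29°
pole (1 + j4232·0.001) = 1 + j4.232 → |·| ≈ 4.3485, ∠ ≈ 76.71°
|T| = 0.01 · 529 · 42.332 / (105.8 · 21.184 · 4.3485) ≈ 0.022977
Gain = 20 log₁₀(0.022977) ≈ -32.77 dB
∠T = (89.89° + 88.65°) − (89.46° + 87.29° + 76.71°) = -74.92°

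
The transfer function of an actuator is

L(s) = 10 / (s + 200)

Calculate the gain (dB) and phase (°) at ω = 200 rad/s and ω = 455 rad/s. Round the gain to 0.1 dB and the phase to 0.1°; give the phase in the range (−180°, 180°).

ω = 200: -29.0 dB, -45.0°; ω = 455: -33.9 dB, -66.3°

At s = jω = j200:
pole (s+200): 200 + j200 → |·| = √(200²+200²) = √80000 ≈ 282.84, ∠ = arctan(200/200) ≈ 45.00°
|L| = 10 / 282.84 ≈ 0.035356
Gain = 20 log₁₀(0.035356) ≈ -29.03 dB
∠L = 0.00° − 45.00° = -45.00°

At s = jω = j455:
pole (s+200): 200 + j455 → |·| = √(200²+455²) = √247025 ≈ 497.02, ∠ = arctan(455/200) ≈ 66.27°
|L| = 10 / 497.02 ≈ 0.02012
Gain = 20 log₁₀(0.02012) ≈ -33.93 dB
∠L = 0.00° − 66.27° = -66.27°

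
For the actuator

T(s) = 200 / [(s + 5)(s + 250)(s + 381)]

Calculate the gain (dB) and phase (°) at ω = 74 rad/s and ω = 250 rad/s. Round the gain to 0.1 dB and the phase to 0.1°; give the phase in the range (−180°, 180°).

At s = jω = j74:
pole (s+5): 5 + j74 → |·| = √(5²+74²) = √5501 ≈ 74.169, ∠ = arctan(74/5) ≈ 86.13°
pole (s+250): 250 + j74 → |·| = √(250²+74²) = √67976 ≈ 260.72, ∠ = arctan(74/250) ≈ 16.49°
pole (s+381): 381 + j74 → |·| = √(381²+74²) = √150637 ≈ 388.12, ∠ = arctan(74/381) ≈ 10.99°
|T| = 200 / 7.5052e+06 ≈ 2.6648e-05
Gain = 20 log₁₀(2.6648e-05) ≈ -91.49 dB
∠T = 0.00° − 113.61° = -113.61°

At s = jω = j250:
pole (s+5): 5 + j250 → |·| = √(5²+250²) = √62525 ≈ 250.05, ∠ = arctan(250/5) ≈ 88.85°
pole (s+250): 250 + j250 → |·| = √(250²+250²) = √125000 ≈ 353.55, ∠ = arctan(250/250) ≈ 45.00°
pole (s+381): 381 + j250 → |·| = √(381²+250²) = √207661 ≈ 455.7, ∠ = arctan(250/381) ≈ 33.27°
|T| = 200 / 4.0286e+07 ≈ 4.9645e-06
Gain = 20 log₁₀(4.9645e-06) ≈ -106.08 dB
∠T = 0.00° − 167.12° = -167.12°

ω = 74: -91.5 dB, -113.6°; ω = 250: -106.1 dB, -167.1°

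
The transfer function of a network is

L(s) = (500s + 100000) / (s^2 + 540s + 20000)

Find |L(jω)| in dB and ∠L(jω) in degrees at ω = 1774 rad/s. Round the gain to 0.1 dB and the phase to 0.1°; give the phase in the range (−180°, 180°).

Substitute s = j1774:
Numerator: 500(j1774) + 100000 = 100000 + j887000
Denominator: (j1774)^2 + 540(j1774) + 20000 = -3127076 + j957960
|N| = √(100000² + 887000²) ≈ 8.9262e+05, ∠N ≈ 83.57°
|D| = √(3127076² + 957960²) ≈ 3.2705e+06, ∠D ≈ 162.97°
|L| = 8.9262e+05 / 3.2705e+06 ≈ 0.27293
Gain = 20 log₁₀(0.27293) ≈ -11.28 dB
∠L = 83.57° − 162.97° = -79.40°

-11.3 dB, -79.4°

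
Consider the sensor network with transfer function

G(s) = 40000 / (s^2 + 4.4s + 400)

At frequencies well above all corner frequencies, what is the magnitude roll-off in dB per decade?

-40 dB/decade

Each pole contributes −20 dB/decade at high frequency; each zero contributes +20 dB/decade.
Net: 0 zero(s) − 2 pole(s) → -40 dB/decade.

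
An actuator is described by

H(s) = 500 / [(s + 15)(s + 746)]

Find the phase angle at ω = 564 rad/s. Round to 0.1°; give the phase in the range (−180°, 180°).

At s = jω = j564:
pole (s+15): 15 + j564 → |·| = √(15²+564²) = √318321 ≈ 564.2, ∠ = arctan(564/15) ≈ 88.48°
pole (s+746): 746 + j564 → |·| = √(746²+564²) = √874612 ≈ 935.21, ∠ = arctan(564/746) ≈ 37.09°
∠H = 0.00° − 125.57° = -125.57°

-125.6°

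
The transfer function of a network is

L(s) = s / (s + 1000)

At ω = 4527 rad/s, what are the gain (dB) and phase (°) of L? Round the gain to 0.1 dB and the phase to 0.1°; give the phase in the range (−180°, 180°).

At s = jω = j4527:
zero at origin: s = j4527 → |·| = 4527, ∠ = 90.00°
pole (s+1000): 1000 + j4527 → |·| = √(1000²+4527²) = √21493729 ≈ 4636.1, ∠ = arctan(4527/1000) ≈ 77.54°
|L| = 1 · 4527 / 4636.1 ≈ 0.97647
Gain = 20 log₁₀(0.97647) ≈ -0.21 dB
∠L = 90.00° − 77.54° = 12.46°

-0.2 dB, 12.5°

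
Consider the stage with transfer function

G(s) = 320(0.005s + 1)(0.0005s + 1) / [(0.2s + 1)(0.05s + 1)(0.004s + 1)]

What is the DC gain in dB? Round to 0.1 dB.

50.1 dB

G(0) = 320 · 1 / 1 = 320
20 log₁₀(320) ≈ 50.10 dB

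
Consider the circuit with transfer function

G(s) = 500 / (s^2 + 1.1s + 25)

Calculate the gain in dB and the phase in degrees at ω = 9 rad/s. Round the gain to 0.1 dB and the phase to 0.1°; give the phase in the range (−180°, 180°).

18.9 dB, -170.0°

At s = jω = j9:
quadratic: (j9)² + 1.1·j9 + 25 = -56 + j9.9 → |·| ≈ 56.868, ∠ ≈ 169.97°
|G| = 500 / 56.868 ≈ 8.7923
Gain = 20 log₁₀(8.7923) ≈ 18.88 dB
∠G = 0.00° − 169.97° = -169.97°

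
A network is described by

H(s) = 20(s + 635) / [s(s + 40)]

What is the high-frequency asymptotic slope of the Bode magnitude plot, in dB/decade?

-20 dB/decade

Each pole contributes −20 dB/decade at high frequency; each zero contributes +20 dB/decade.
Net: 1 zero(s) − 2 pole(s) → -20 dB/decade.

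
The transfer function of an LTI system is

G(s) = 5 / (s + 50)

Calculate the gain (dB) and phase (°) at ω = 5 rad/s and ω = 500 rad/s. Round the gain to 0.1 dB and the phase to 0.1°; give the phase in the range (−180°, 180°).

At s = jω = j5:
pole (s+50): 50 + j5 → |·| = √(50²+5²) = √2525 ≈ 50.249, ∠ = arctan(5/50) ≈ 5.71°
|G| = 5 / 50.249 ≈ 0.099504
Gain = 20 log₁₀(0.099504) ≈ -20.04 dB
∠G = 0.00° − 5.71° = -5.71°

At s = jω = j500:
pole (s+50): 50 + j500 → |·| = √(50²+500²) = √252500 ≈ 502.49, ∠ = arctan(500/50) ≈ 84.29°
|G| = 5 / 502.49 ≈ 0.0099504
Gain = 20 log₁₀(0.0099504) ≈ -40.04 dB
∠G = 0.00° − 84.29° = -84.29°

ω = 5: -20.0 dB, -5.7°; ω = 500: -40.0 dB, -84.3°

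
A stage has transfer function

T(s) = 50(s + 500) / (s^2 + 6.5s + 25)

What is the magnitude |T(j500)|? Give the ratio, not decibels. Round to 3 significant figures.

At s = jω = j500:
zero (s+500): 500 + j500 → |·| = √(500²+500²) = √500000 ≈ 707.11, ∠ = arctan(500/500) ≈ 45.00°
quadratic: (j500)² + 6.5·j500 + 25 = -249975 + j3250 → |·| ≈ 2.5e+05, ∠ ≈ 179.26°
|T| = 50 · 707.11 / 2.5e+05 ≈ 0.14142

0.141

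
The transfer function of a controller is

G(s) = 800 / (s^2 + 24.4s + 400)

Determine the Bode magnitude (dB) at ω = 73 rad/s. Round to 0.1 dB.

At s = jω = j73:
quadratic: (j73)² + 24.4·j73 + 400 = -4929 + j1781.2 → |·| ≈ 5241, ∠ ≈ 160.13°
|G| = 800 / 5241 ≈ 0.15264
Gain = 20 log₁₀(0.15264) ≈ -16.33 dB

-16.3 dB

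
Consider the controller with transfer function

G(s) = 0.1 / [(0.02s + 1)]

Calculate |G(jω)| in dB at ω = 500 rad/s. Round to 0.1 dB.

-40.0 dB

At ω = 500 rad/s:
pole (1 + j500·0.02) = 1 + j10 → |·| ≈ 10.05, ∠ ≈ 84.29°
|G| = 0.1 · 1 / (10.05) ≈ 0.0099502
Gain = 20 log₁₀(0.0099502) ≈ -40.04 dB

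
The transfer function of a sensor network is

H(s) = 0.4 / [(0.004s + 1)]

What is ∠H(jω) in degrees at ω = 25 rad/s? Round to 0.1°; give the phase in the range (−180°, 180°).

-5.7°

At ω = 25 rad/s:
pole (1 + j25·0.004) = 1 + j0.1 → |·| ≈ 1.005, ∠ ≈ 5.71°
∠H = (0°) − (5.71°) = -5.71°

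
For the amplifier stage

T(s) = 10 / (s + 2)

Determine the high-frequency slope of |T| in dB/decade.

Each pole contributes −20 dB/decade at high frequency; each zero contributes +20 dB/decade.
Net: 0 zero(s) − 1 pole(s) → -20 dB/decade.

-20 dB/decade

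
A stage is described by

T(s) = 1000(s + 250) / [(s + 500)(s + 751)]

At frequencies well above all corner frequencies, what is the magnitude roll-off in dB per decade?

-20 dB/decade

Each pole contributes −20 dB/decade at high frequency; each zero contributes +20 dB/decade.
Net: 1 zero(s) − 2 pole(s) → -20 dB/decade.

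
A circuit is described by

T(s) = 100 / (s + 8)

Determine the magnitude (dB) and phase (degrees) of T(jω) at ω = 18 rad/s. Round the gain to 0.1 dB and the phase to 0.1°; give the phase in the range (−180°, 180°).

Substitute s = j18:
Numerator: 100 = 100 + j0
Denominator: (j18) + 8 = 8 + j18
|N| = √(100² + 0²) ≈ 100, ∠N ≈ 0.00°
|D| = √(8² + 18²) ≈ 19.698, ∠D ≈ 66.04°
|T| = 100 / 19.698 ≈ 5.0767
Gain = 20 log₁₀(5.0767) ≈ 14.11 dB
∠T = 0.00° − 66.04° = -66.04°

14.1 dB, -66.0°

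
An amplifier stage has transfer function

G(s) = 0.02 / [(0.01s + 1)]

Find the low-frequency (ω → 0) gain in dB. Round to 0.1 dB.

G(0) = 0.02 · 1 / 1 = 0.02
20 log₁₀(0.02) ≈ -33.98 dB

-34.0 dB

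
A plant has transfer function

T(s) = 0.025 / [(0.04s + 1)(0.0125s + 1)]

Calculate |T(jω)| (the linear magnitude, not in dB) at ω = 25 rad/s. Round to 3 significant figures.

At ω = 25 rad/s:
pole (1 + j25·0.04) = 1 + j1 → |·| ≈ 1.4142, ∠ ≈ 45.00°
pole (1 + j25·0.0125) = 1 + j0.3125 → |·| ≈ 1.0477, ∠ ≈ 17.35°
|T| = 0.025 · 1 / (1.4142 · 1.0477) ≈ 0.016873

0.0169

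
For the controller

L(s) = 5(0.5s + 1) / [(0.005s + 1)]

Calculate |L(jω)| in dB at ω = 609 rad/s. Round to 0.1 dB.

53.5 dB

At ω = 609 rad/s:
zero (1 + j609·0.5) = 1 + j304.5 → |·| ≈ 304.5, ∠ ≈ 89.81°
pole (1 + j609·0.005) = 1 + j3.045 → |·| ≈ 3.205, ∠ ≈ 71.82°
|L| = 5 · 304.5 / (3.205) ≈ 475.04
Gain = 20 log₁₀(475.04) ≈ 53.53 dB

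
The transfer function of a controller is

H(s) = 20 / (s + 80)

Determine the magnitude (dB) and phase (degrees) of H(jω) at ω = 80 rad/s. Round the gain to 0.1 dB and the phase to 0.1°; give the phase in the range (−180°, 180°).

Substitute s = j80:
Numerator: 20 = 20 + j0
Denominator: (j80) + 80 = 80 + j80
|N| = √(20² + 0²) ≈ 20, ∠N ≈ 0.00°
|D| = √(80² + 80²) ≈ 113.14, ∠D ≈ 45.00°
|H| = 20 / 113.14 ≈ 0.17677
Gain = 20 log₁₀(0.17677) ≈ -15.05 dB
∠H = 0.00° − 45.00° = -45.00°

-15.1 dB, -45.0°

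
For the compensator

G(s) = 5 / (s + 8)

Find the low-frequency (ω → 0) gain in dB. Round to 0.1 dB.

G(0) = 5 / 8 = 0.625
20 log₁₀(0.625) ≈ -4.08 dB

-4.1 dB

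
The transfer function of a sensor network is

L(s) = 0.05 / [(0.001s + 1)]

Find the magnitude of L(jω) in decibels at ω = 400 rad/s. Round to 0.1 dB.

At ω = 400 rad/s:
pole (1 + j400·0.001) = 1 + j0.4 → |·| ≈ 1.077, ∠ ≈ 21.80°
|L| = 0.05 · 1 / (1.077) ≈ 0.046425
Gain = 20 log₁₀(0.046425) ≈ -26.66 dB

-26.7 dB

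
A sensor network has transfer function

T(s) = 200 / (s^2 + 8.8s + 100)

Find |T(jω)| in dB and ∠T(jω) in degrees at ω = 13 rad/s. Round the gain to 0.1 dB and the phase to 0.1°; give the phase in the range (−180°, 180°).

3.5 dB, -121.1°

At s = jω = j13:
quadratic: (j13)² + 8.8·j13 + 100 = -69 + j114.4 → |·| ≈ 133.6, ∠ ≈ 121.10°
|T| = 200 / 133.6 ≈ 1.497
Gain = 20 log₁₀(1.497) ≈ 3.50 dB
∠T = 0.00° − 121.10° = -121.10°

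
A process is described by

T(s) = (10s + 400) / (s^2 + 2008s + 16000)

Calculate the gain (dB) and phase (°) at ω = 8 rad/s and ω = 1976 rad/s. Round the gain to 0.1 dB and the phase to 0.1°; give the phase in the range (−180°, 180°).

ω = 8: -34.9 dB, -33.9°; ω = 1976: -49.0 dB, -45.6°

Substitute s = j8:
Numerator: 10(j8) + 400 = 400 + j80
Denominator: (j8)^2 + 2008(j8) + 16000 = 15936 + j16064
|N| = √(400² + 80²) ≈ 407.92, ∠N ≈ 11.31°
|D| = √(15936² + 16064²) ≈ 22628, ∠D ≈ 45.23°
|T| = 407.92 / 22628 ≈ 0.018027
Gain = 20 log₁₀(0.018027) ≈ -34.88 dB
∠T = 11.31° − 45.23° = -33.92°

Substitute s = j1976:
Numerator: 10(j1976) + 400 = 400 + j19760
Denominator: (j1976)^2 + 2008(j1976) + 16000 = -3888576 + j3967808
|N| = √(400² + 19760²) ≈ 19764, ∠N ≈ 88.84°
|D| = √(3888576² + 3967808²) ≈ 5.5556e+06, ∠D ≈ 134.42°
|T| = 19764 / 5.5556e+06 ≈ 0.0035575
Gain = 20 log₁₀(0.0035575) ≈ -48.98 dB
∠T = 88.84° − 134.42° = -45.58°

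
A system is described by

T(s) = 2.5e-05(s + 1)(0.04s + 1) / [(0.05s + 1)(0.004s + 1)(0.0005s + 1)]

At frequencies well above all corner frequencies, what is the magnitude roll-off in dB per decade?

Each pole contributes −20 dB/decade at high frequency; each zero contributes +20 dB/decade.
Net: 2 zero(s) − 3 pole(s) → -20 dB/decade.

-20 dB/decade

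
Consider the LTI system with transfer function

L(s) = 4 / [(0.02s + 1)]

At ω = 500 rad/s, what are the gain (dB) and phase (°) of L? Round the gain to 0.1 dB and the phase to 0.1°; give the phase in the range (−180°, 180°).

At ω = 500 rad/s:
pole (1 + j500·0.02) = 1 + j10 → |·| ≈ 10.05, ∠ ≈ 84.29°
|L| = 4 · 1 / (10.05) ≈ 0.39801
Gain = 20 log₁₀(0.39801) ≈ -8.00 dB
∠L = (0°) − (84.29°) = -84.29°

-8.0 dB, -84.3°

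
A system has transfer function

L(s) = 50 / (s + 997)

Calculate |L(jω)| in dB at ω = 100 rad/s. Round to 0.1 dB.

Substitute s = j100:
Numerator: 50 = 50 + j0
Denominator: (j100) + 997 = 997 + j100
|N| = √(50² + 0²) ≈ 50, ∠N ≈ 0.00°
|D| = √(997² + 100²) ≈ 1002, ∠D ≈ 5.73°
|L| = 50 / 1002 ≈ 0.0499
Gain = 20 log₁₀(0.0499) ≈ -26.04 dB

-26.0 dB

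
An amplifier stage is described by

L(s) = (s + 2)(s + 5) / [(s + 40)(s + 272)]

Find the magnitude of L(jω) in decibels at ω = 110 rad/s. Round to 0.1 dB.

-9.1 dB

At s = jω = j110:
zero (s+2): 2 + j110 → |·| = √(2²+110²) = √12104 ≈ 110.02, ∠ = arctan(110/2) ≈ 88.96°
zero (s+5): 5 + j110 → |·| = √(5²+110²) = √12125 ≈ 110.11, ∠ = arctan(110/5) ≈ 87.40°
pole (s+40): 40 + j110 → |·| = √(40²+110²) = √13700 ≈ 117.05, ∠ = arctan(110/40) ≈ 70.02°
pole (s+272): 272 + j110 → |·| = √(272²+110²) = √86084 ≈ 293.4, ∠ = arctan(110/272) ≈ 22.02°
|L| = 1 · 12114 / 34342 ≈ 0.35275
Gain = 20 log₁₀(0.35275) ≈ -9.05 dB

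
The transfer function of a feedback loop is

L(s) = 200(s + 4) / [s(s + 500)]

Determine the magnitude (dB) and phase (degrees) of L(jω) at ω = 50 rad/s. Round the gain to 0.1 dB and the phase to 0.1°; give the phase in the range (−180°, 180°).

At s = jω = j50:
zero (s+4): 4 + j50 → |·| = √(4²+50²) = √2516 ≈ 50.16, ∠ = arctan(50/4) ≈ 85.43°
pole (s+500): 500 + j50 → |·| = √(500²+50²) = √252500 ≈ 502.49, ∠ = arctan(50/500) ≈ 5.71°
pole at origin: |s| = 50, ∠ = 90.00° (in denominator)
|L| = 200 · 50.16 / 25124 ≈ 0.3993
Gain = 20 log₁₀(0.3993) ≈ -7.97 dB
∠L = 85.43° − 95.71° = -10.28°

-8.0 dB, -10.3°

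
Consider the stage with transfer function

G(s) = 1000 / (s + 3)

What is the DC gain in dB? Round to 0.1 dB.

50.5 dB

G(0) = 1000 / (3) ≈ 333.33
20 log₁₀(333.33) ≈ 50.46 dB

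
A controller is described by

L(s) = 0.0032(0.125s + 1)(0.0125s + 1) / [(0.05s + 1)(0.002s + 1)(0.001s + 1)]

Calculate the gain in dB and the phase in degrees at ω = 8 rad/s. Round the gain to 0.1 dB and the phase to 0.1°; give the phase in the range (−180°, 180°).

-47.5 dB, 27.5°

At ω = 8 rad/s:
zero (1 + j8·0.125) = 1 + j1 → |·| ≈ 1.4142, ∠ ≈ 45.00°
zero (1 + j8·0.0125) = 1 + j0.1 → |·| ≈ 1.005, ∠ ≈ 5.71°
pole (1 + j8·0.05) = 1 + j0.4 → |·| ≈ 1.077, ∠ ≈ 21.80°
pole (1 + j8·0.002) = 1 + j0.016 → |·| ≈ 1.0001, ∠ ≈ 0.92°
pole (1 + j8·0.001) = 1 + j0.008 → |·| ≈ 1, ∠ ≈ 0.46°
|L| = 0.0032 · 1.4142 · 1.005 / (1.077 · 1.0001 · 1) ≈ 0.0042225
Gain = 20 log₁₀(0.0042225) ≈ -47.49 dB
∠L = (45.00° + 5.71°) − (21.80° + 0.92° + 0.46°) = 27.53°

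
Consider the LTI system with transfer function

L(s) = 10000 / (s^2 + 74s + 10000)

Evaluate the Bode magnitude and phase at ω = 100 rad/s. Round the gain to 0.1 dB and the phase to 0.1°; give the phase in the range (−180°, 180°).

2.6 dB, -90.0°

At s = jω = j100:
quadratic: (j100)² + 74·j100 + 10000 = 0 + j7400 → |·| ≈ 7400, ∠ ≈ 90.00°
|L| = 10000 / 7400 ≈ 1.3514
Gain = 20 log₁₀(1.3514) ≈ 2.62 dB
∠L = 0.00° − 90.00° = -90.00°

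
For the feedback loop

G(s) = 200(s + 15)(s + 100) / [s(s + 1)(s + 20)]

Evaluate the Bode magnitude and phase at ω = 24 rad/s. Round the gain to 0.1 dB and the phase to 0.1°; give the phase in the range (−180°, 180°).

At s = jω = j24:
zero (s+15): 15 + j24 → |·| = √(15²+24²) = √801 ≈ 28.302, ∠ = arctan(24/15) ≈ 57.99°
zero (s+100): 100 + j24 → |·| = √(100²+24²) = √10576 ≈ 102.84, ∠ = arctan(24/100) ≈ 13.50°
pole (s+1): 1 + j24 → |·| = √(1²+24²) = √577 ≈ 24.021, ∠ = arctan(24/1) ≈ 87.61°
pole (s+20): 20 + j24 → |·| = √(20²+24²) = √976 ≈ 31.241, ∠ = arctan(24/20) ≈ 50.19°
pole at origin: |s| = 24, ∠ = 90.00° (in denominator)
|G| = 200 · 2910.6 / 18011 ≈ 32.32
Gain = 20 log₁₀(32.32) ≈ 30.19 dB
∠G = 71.49° − 227.80° = -156.31°

30.2 dB, -156.3°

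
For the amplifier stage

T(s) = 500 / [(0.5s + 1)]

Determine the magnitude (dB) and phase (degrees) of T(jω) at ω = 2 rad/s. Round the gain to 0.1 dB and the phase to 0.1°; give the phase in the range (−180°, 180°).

At ω = 2 rad/s:
pole (1 + j2·0.5) = 1 + j1 → |·| ≈ 1.4142, ∠ ≈ 45.00°
|T| = 500 · 1 / (1.4142) ≈ 353.56
Gain = 20 log₁₀(353.56) ≈ 50.97 dB
∠T = (0°) − (45.00°) = -45.00°

51.0 dB, -45.0°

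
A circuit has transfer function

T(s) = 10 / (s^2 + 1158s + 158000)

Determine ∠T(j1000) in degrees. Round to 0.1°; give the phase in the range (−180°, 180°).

-126.0°

Substitute s = j1000:
Numerator: 10 = 10 + j0
Denominator: (j1000)^2 + 1158(j1000) + 158000 = -842000 + j1158000
|N| = √(10² + 0²) ≈ 10, ∠N ≈ 0.00°
|D| = √(842000² + 1158000²) ≈ 1.4318e+06, ∠D ≈ 126.02°
∠T = 0.00° − 126.02° = -126.02°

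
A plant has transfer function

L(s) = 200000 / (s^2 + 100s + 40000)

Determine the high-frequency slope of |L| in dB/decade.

Each pole contributes −20 dB/decade at high frequency; each zero contributes +20 dB/decade.
Net: 0 zero(s) − 2 pole(s) → -40 dB/decade.

-40 dB/decade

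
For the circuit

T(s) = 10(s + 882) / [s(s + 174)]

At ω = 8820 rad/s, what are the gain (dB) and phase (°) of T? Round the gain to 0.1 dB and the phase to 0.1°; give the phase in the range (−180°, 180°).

-58.9 dB, -94.6°

At s = jω = j8820:
zero (s+882): 882 + j8820 → |·| = √(882²+8820²) = √78570324 ≈ 8864, ∠ = arctan(8820/882) ≈ 84.29°
pole (s+174): 174 + j8820 → |·| = √(174²+8820²) = √77822676 ≈ 8821.7, ∠ = arctan(8820/174) ≈ 88.87°
pole at origin: |s| = 8820, ∠ = 90.00° (in denominator)
|T| = 10 · 8864 / 7.7807e+07 ≈ 0.0011392
Gain = 20 log₁₀(0.0011392) ≈ -58.87 dB
∠T = 84.29° − 178.87° = -94.58°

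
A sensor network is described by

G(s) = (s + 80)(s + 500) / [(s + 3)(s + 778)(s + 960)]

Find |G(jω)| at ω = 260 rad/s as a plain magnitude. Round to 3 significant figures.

At s = jω = j260:
zero (s+80): 80 + j260 → |·| = √(80²+260²) = √74000 ≈ 272.03, ∠ = arctan(260/80) ≈ 72.90°
zero (s+500): 500 + j260 → |·| = √(500²+260²) = √317600 ≈ 563.56, ∠ = arctan(260/500) ≈ 27.47°
pole (s+3): 3 + j260 → |·| = √(3²+260²) = √67609 ≈ 260.02, ∠ = arctan(260/3) ≈ 89.34°
pole (s+778): 778 + j260 → |·| = √(778²+260²) = √672884 ≈ 820.3, ∠ = arctan(260/778) ≈ 18.48°
pole (s+960): 960 + j260 → |·| = √(960²+260²) = √989200 ≈ 994.59, ∠ = arctan(260/960) ≈ 15.15°
|G| = 1 · 1.5331e+05 / 2.1214e+08 ≈ 0.00072268

0.000723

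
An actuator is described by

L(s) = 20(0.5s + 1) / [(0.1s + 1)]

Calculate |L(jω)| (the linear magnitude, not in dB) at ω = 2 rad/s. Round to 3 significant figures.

At ω = 2 rad/s:
zero (1 + j2·0.5) = 1 + j1 → |·| ≈ 1.4142, ∠ ≈ 45.00°
pole (1 + j2·0.1) = 1 + j0.2 → |·| ≈ 1.0198, ∠ ≈ 11.31°
|L| = 20 · 1.4142 / (1.0198) ≈ 27.735

27.7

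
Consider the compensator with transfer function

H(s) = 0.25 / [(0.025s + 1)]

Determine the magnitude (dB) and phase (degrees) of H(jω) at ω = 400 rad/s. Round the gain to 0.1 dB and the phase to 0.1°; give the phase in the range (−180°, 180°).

-32.1 dB, -84.3°

At ω = 400 rad/s:
pole (1 + j400·0.025) = 1 + j10 → |·| ≈ 10.05, ∠ ≈ 84.29°
|H| = 0.25 · 1 / (10.05) ≈ 0.024876
Gain = 20 log₁₀(0.024876) ≈ -32.08 dB
∠H = (0°) − (84.29°) = -84.29°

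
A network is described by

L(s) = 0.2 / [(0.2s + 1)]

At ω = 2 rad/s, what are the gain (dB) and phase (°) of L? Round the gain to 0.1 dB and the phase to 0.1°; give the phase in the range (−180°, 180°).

At ω = 2 rad/s:
pole (1 + j2·0.2) = 1 + j0.4 → |·| ≈ 1.077, ∠ ≈ 21.80°
|L| = 0.2 · 1 / (1.077) ≈ 0.1857
Gain = 20 log₁₀(0.1857) ≈ -14.62 dB
∠L = (0°) − (21.80°) = -21.80°

-14.6 dB, -21.8°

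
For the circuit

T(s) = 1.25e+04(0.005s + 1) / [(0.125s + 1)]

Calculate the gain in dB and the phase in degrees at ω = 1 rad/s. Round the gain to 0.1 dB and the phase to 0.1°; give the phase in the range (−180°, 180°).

81.9 dB, -6.8°

At ω = 1 rad/s:
zero (1 + j1·0.005) = 1 + j0.005 → |·| ≈ 1, ∠ ≈ 0.29°
pole (1 + j1·0.125) = 1 + j0.125 → |·| ≈ 1.0078, ∠ ≈ 7.13°
|T| = 1.25e+04 · 1 / (1.0078) ≈ 12403
Gain = 20 log₁₀(12403) ≈ 81.87 dB
∠T = (0.29°) − (7.13°) = -6.84°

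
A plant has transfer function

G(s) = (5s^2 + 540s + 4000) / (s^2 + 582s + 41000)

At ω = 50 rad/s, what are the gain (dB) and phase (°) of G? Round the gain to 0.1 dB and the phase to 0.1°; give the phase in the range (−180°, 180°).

-4.6 dB, 70.4°

Substitute s = j50:
Numerator: 5(j50)^2 + 540(j50) + 4000 = -8500 + j27000
Denominator: (j50)^2 + 582(j50) + 41000 = 38500 + j29100
|N| = √(8500² + 27000²) ≈ 28306, ∠N ≈ 107.47°
|D| = √(38500² + 29100²) ≈ 48260, ∠D ≈ 37.08°
|G| = 28306 / 48260 ≈ 0.58653
Gain = 20 log₁₀(0.58653) ≈ -4.63 dB
∠G = 107.47° − 37.08° = 70.39°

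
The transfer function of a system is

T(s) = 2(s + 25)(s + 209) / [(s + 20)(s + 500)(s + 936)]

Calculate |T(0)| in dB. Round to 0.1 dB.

-59.0 dB

T(0) = 2·25·209 / (20·500·936) ≈ 0.0011165
20 log₁₀(0.0011165) ≈ -59.04 dB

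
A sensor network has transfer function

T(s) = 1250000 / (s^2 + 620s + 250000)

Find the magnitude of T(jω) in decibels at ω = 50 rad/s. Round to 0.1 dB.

At s = jω = j50:
quadratic: (j50)² + 620·j50 + 250000 = 247500 + j31000 → |·| ≈ 2.4943e+05, ∠ ≈ 7.14°
|T| = 1250000 / 2.4943e+05 ≈ 5.0114
Gain = 20 log₁₀(5.0114) ≈ 14.00 dB

14.0 dB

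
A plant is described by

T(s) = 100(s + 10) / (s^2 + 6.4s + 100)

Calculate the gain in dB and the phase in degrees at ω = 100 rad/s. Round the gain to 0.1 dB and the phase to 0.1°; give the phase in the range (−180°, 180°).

0.1 dB, -92.0°

At s = jω = j100:
zero (s+10): 10 + j100 → |·| = √(10²+100²) = √10100 ≈ 100.5, ∠ = arctan(100/10) ≈ 84.29°
quadratic: (j100)² + 6.4·j100 + 100 = -9900 + j640 → |·| ≈ 9920.7, ∠ ≈ 176.30°
|T| = 100 · 100.5 / 9920.7 ≈ 1.013
Gain = 20 log₁₀(1.013) ≈ 0.11 dB
∠T = 84.29° − 176.30° = -92.01°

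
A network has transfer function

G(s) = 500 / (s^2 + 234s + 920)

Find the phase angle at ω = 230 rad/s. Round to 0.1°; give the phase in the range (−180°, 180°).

-134.0°

Substitute s = j230:
Numerator: 500 = 500 + j0
Denominator: (j230)^2 + 234(j230) + 920 = -51980 + j53820
|N| = √(500² + 0²) ≈ 500, ∠N ≈ 0.00°
|D| = √(51980² + 53820²) ≈ 74823, ∠D ≈ 134.00°
∠G = 0.00° − 134.00° = -134.00°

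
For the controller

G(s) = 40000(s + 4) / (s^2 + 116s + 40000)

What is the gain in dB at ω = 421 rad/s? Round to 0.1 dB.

At s = jω = j421:
zero (s+4): 4 + j421 → |·| = √(4²+421²) = √177257 ≈ 421.02, ∠ = arctan(421/4) ≈ 89.46°
quadratic: (j421)² + 116·j421 + 40000 = -137241 + j48836 → |·| ≈ 1.4567e+05, ∠ ≈ 160.41°
|G| = 40000 · 421.02 / 1.4567e+05 ≈ 115.61
Gain = 20 log₁₀(115.61) ≈ 41.26 dB

41.3 dB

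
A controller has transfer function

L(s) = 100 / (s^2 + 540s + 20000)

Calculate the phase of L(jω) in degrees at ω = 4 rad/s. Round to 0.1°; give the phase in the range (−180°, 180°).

-6.2°

Substitute s = j4:
Numerator: 100 = 100 + j0
Denominator: (j4)^2 + 540(j4) + 20000 = 19984 + j2160
|N| = √(100² + 0²) ≈ 100, ∠N ≈ 0.00°
|D| = √(19984² + 2160²) ≈ 20100, ∠D ≈ 6.17°
∠L = 0.00° − 6.17° = -6.17°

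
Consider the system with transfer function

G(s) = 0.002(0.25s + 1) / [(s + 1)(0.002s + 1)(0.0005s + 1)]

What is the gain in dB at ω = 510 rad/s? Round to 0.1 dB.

-69.4 dB

At ω = 510 rad/s:
zero (1 + j510·0.25) = 1 + j127.5 → |·| ≈ 127.5, ∠ ≈ 89.55°
pole (1 + j510·1) = 1 + j510 → |·| ≈ 510, ∠ ≈ 89.89°
pole (1 + j510·0.002) = 1 + j1.02 → |·| ≈ 1.4284, ∠ ≈ 45.57°
pole (1 + j510·0.0005) = 1 + j0.255 → |·| ≈ 1.032, ∠ ≈ 14.31°
|G| = 0.002 · 127.5 / (510 · 1.4284 · 1.032) ≈ 0.00033919
Gain = 20 log₁₀(0.00033919) ≈ -69.39 dB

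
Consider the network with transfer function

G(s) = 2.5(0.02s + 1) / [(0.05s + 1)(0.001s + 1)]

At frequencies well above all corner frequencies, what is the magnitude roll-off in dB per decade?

-20 dB/decade

Each pole contributes −20 dB/decade at high frequency; each zero contributes +20 dB/decade.
Net: 1 zero(s) − 2 pole(s) → -20 dB/decade.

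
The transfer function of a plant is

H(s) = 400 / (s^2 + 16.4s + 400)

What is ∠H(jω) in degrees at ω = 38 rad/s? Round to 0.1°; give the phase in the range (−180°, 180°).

At s = jω = j38:
quadratic: (j38)² + 16.4·j38 + 400 = -1044 + j623.2 → |·| ≈ 1215.9, ∠ ≈ 149.17°
∠H = 0.00° − 149.17° = -149.17°

-149.2°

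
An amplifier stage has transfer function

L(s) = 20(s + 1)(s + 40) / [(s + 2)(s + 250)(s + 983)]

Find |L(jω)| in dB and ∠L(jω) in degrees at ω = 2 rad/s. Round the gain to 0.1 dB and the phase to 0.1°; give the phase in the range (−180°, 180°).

At s = jω = j2:
zero (s+1): 1 + j2 → |·| = √(1²+2²) = √5 ≈ 2.2361, ∠ = arctan(2/1) ≈ 63.43°
zero (s+40): 40 + j2 → |·| = √(40²+2²) = √1604 ≈ 40.05, ∠ = arctan(2/40) ≈ 2.86°
pole (s+2): 2 + j2 → |·| = √(2²+2²) = √8 ≈ 2.8284, ∠ = arctan(2/2) ≈ 45.00°
pole (s+250): 250 + j2 → |·| = √(250²+2²) = √62504 ≈ 250.01, ∠ = arctan(2/250) ≈ 0.46°
pole (s+983): 983 + j2 → |·| = √(983²+2²) = √966293 ≈ 983, ∠ = arctan(2/983) ≈ 0.12°
|L| = 20 · 89.556 / 6.9511e+05 ≈ 0.0025767
Gain = 20 log₁₀(0.0025767) ≈ -51.78 dB
∠L = 66.29° − 45.58° = 20.71°

-51.8 dB, 20.7°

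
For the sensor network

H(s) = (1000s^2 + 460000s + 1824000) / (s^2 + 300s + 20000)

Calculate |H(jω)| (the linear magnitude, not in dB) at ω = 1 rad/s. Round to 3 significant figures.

Substitute s = j1:
Numerator: 1000(j1)^2 + 460000(j1) + 1824000 = 1823000 + j460000
Denominator: (j1)^2 + 300(j1) + 20000 = 19999 + j300
|N| = √(1823000² + 460000²) ≈ 1.8801e+06, ∠N ≈ 14.16°
|D| = √(19999² + 300²) ≈ 20001, ∠D ≈ 0.86°
|H| = 1.8801e+06 / 20001 ≈ 94

94.0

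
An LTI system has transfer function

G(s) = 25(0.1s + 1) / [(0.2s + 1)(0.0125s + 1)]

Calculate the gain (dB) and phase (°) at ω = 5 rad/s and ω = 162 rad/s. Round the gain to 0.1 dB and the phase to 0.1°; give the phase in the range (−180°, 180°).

ω = 5: 25.9 dB, -22.0°; ω = 162: 14.9 dB, -65.5°

At ω = 5 rad/s:
zero (1 + j5·0.1) = 1 + j0.5 → |·| ≈ 1.118, ∠ ≈ 26.57°
pole (1 + j5·0.2) = 1 + j1 → |·| ≈ 1.4142, ∠ ≈ 45.00°
pole (1 + j5·0.0125) = 1 + j0.0625 → |·| ≈ 1.002, ∠ ≈ 3.58°
|G| = 25 · 1.118 / (1.4142 · 1.002) ≈ 19.724
Gain = 20 log₁₀(19.724) ≈ 25.90 dB
∠G = (26.57°) − (45.00° + 3.58°) = -22.01°

At ω = 162 rad/s:
zero (1 + j162·0.1) = 1 + j16.2 → |·| ≈ 16.231, ∠ ≈ 86.47°
pole (1 + j162·0.2) = 1 + j32.4 → |·| ≈ 32.415, ∠ ≈ 88.23°
pole (1 + j162·0.0125) = 1 + j2.025 → |·| ≈ 2.2585, ∠ ≈ 63.72°
|G| = 25 · 16.231 / (32.415 · 2.2585) ≈ 5.5427
Gain = 20 log₁₀(5.5427) ≈ 14.87 dB
∠G = (86.47°) − (88.23° + 63.72°) = -65.48°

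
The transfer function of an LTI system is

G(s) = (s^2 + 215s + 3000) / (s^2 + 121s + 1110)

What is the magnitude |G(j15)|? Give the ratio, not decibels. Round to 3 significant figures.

2.11

Substitute s = j15:
Numerator: (j15)^2 + 215(j15) + 3000 = 2775 + j3225
Denominator: (j15)^2 + 121(j15) + 1110 = 885 + j1815
|N| = √(2775² + 3225²) ≈ 4254.6, ∠N ≈ 49.29°
|D| = √(885² + 1815²) ≈ 2019.3, ∠D ≈ 64.01°
|G| = 4254.6 / 2019.3 ≈ 2.107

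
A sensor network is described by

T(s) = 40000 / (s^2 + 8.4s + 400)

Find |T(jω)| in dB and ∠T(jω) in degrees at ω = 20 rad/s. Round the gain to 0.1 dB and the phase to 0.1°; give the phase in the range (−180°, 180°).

At s = jω = j20:
quadratic: (j20)² + 8.4·j20 + 400 = 0 + j168 → |·| ≈ 168, ∠ ≈ 90.00°
|T| = 40000 / 168 ≈ 238.1
Gain = 20 log₁₀(238.1) ≈ 47.54 dB
∠T = 0.00° − 90.00° = -90.00°

47.5 dB, -90.0°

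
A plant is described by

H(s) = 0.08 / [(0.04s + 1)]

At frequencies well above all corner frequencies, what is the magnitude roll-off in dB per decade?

-20 dB/decade

Each pole contributes −20 dB/decade at high frequency; each zero contributes +20 dB/decade.
Net: 0 zero(s) − 1 pole(s) → -20 dB/decade.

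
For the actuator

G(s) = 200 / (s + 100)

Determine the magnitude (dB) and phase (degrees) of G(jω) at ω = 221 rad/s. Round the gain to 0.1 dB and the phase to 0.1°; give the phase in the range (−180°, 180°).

-1.7 dB, -65.7°

Substitute s = j221:
Numerator: 200 = 200 + j0
Denominator: (j221) + 100 = 100 + j221
|N| = √(200² + 0²) ≈ 200, ∠N ≈ 0.00°
|D| = √(100² + 221²) ≈ 242.57, ∠D ≈ 65.65°
|G| = 200 / 242.57 ≈ 0.8245
Gain = 20 log₁₀(0.8245) ≈ -1.68 dB
∠G = 0.00° − 65.65° = -65.65°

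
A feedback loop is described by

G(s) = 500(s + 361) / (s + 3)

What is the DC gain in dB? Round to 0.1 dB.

95.6 dB

G(0) = 500·361 / (3) ≈ 60167
20 log₁₀(60167) ≈ 95.59 dB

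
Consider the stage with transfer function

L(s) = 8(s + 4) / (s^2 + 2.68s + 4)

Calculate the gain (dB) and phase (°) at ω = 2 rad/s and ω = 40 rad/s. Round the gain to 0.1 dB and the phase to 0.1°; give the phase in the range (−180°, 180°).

At s = jω = j2:
zero (s+4): 4 + j2 → |·| = √(4²+2²) = √20 ≈ 4.4721, ∠ = arctan(2/4) ≈ 26.57°
quadratic: (j2)² + 2.68·j2 + 4 = 0 + j5.36 → |·| ≈ 5.36, ∠ ≈ 90.00°
|L| = 8 · 4.4721 / 5.36 ≈ 6.6748
Gain = 20 log₁₀(6.6748) ≈ 16.49 dB
∠L = 26.57° − 90.00° = -63.43°

At s = jω = j40:
zero (s+4): 4 + j40 → |·| = √(4²+40²) = √1616 ≈ 40.2, ∠ = arctan(40/4) ≈ 84.29°
quadratic: (j40)² + 2.68·j40 + 4 = -1596 + j107.2 → |·| ≈ 1599.6, ∠ ≈ 176.16°
|L| = 8 · 40.2 / 1599.6 ≈ 0.20105
Gain = 20 log₁₀(0.20105) ≈ -13.93 dB
∠L = 84.29° − 176.16° = -91.87°

ω = 2: 16.5 dB, -63.4°; ω = 40: -13.9 dB, -91.9°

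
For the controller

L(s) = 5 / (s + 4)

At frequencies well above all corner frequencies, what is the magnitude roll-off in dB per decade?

-20 dB/decade

Each pole contributes −20 dB/decade at high frequency; each zero contributes +20 dB/decade.
Net: 0 zero(s) − 1 pole(s) → -20 dB/decade.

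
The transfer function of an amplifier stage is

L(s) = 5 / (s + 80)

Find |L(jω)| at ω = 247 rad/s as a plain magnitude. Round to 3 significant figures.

0.0193

At s = jω = j247:
pole (s+80): 80 + j247 → |·| = √(80²+247²) = √67409 ≈ 259.63, ∠ = arctan(247/80) ≈ 72.05°
|L| = 5 / 259.63 ≈ 0.019258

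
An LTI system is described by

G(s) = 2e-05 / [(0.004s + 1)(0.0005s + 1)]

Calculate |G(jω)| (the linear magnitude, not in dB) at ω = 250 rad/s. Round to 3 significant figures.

At ω = 250 rad/s:
pole (1 + j250·0.004) = 1 + j1 → |·| ≈ 1.4142, ∠ ≈ 45.00°
pole (1 + j250·0.0005) = 1 + j0.125 → |·| ≈ 1.0078, ∠ ≈ 7.13°
|G| = 2e-05 · 1 / (1.4142 · 1.0078) ≈ 1.4033e-05

1.40e-05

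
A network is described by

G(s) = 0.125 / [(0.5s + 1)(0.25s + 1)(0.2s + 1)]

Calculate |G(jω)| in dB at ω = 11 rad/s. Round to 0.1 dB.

At ω = 11 rad/s:
pole (1 + j11·0.5) = 1 + j5.5 → |·| ≈ 5.5902, ∠ ≈ 79.70°
pole (1 + j11·0.25) = 1 + j2.75 → |·| ≈ 2.9262, ∠ ≈ 70.02°
pole (1 + j11·0.2) = 1 + j2.2 → |·| ≈ 2.4166, ∠ ≈ 65.56°
|G| = 0.125 · 1 / (5.5902 · 2.9262 · 2.4166) ≈ 0.0031621
Gain = 20 log₁₀(0.0031621) ≈ -50.00 dB

-50.0 dB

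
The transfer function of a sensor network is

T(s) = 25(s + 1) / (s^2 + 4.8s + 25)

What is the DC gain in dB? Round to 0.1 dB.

0.0 dB

T(0) = 25·1 / 25 = 1
20 log₁₀(1) ≈ 0.00 dB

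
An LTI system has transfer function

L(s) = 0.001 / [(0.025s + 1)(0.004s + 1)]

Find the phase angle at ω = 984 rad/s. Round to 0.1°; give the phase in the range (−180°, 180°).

-163.4°

At ω = 984 rad/s:
pole (1 + j984·0.025) = 1 + j24.6 → |·| ≈ 24.62, ∠ ≈ 87.67°
pole (1 + j984·0.004) = 1 + j3.936 → |·| ≈ 4.061, ∠ ≈ 75.74°
∠L = (0°) − (87.67° + 75.74°) = -163.41°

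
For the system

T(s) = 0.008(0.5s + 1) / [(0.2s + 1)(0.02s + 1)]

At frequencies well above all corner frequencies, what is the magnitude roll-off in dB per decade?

-20 dB/decade

Each pole contributes −20 dB/decade at high frequency; each zero contributes +20 dB/decade.
Net: 1 zero(s) − 2 pole(s) → -20 dB/decade.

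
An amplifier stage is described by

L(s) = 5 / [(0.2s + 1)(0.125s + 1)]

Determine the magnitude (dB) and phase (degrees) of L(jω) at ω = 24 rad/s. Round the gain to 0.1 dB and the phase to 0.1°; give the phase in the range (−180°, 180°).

-9.8 dB, -149.8°

At ω = 24 rad/s:
pole (1 + j24·0.2) = 1 + j4.8 → |·| ≈ 4.9031, ∠ ≈ 78.23°
pole (1 + j24·0.125) = 1 + j3 → |·| ≈ 3.1623, ∠ ≈ 71.57°
|L| = 5 · 1 / (4.9031 · 3.1623) ≈ 0.32248
Gain = 20 log₁₀(0.32248) ≈ -9.83 dB
∠L = (0°) − (78.23° + 71.57°) = -149.80°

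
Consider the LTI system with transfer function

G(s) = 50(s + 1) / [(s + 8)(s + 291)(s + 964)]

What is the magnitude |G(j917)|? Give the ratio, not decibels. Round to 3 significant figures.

3.91e-05

At s = jω = j917:
zero (s+1): 1 + j917 → |·| = √(1²+917²) = √840890 ≈ 917, ∠ = arctan(917/1) ≈ 89.94°
pole (s+8): 8 + j917 → |·| = √(8²+917²) = √840953 ≈ 917.03, ∠ = arctan(917/8) ≈ 89.50°
pole (s+291): 291 + j917 → |·| = √(291²+917²) = √925570 ≈ 962.07, ∠ = arctan(917/291) ≈ 72.39°
pole (s+964): 964 + j917 → |·| = √(964²+917²) = √1770185 ≈ 1330.5, ∠ = arctan(917/964) ≈ 43.57°
|G| = 50 · 917 / 1.1738e+09 ≈ 3.9061e-05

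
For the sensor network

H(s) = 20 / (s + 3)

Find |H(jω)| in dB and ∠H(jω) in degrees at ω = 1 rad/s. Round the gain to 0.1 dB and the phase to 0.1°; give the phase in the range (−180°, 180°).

16.0 dB, -18.4°

Substitute s = j1:
Numerator: 20 = 20 + j0
Denominator: (j1) + 3 = 3 + j1
|N| = √(20² + 0²) ≈ 20, ∠N ≈ 0.00°
|D| = √(3² + 1²) ≈ 3.1623, ∠D ≈ 18.43°
|H| = 20 / 3.1623 ≈ 6.3245
Gain = 20 log₁₀(6.3245) ≈ 16.02 dB
∠H = 0.00° − 18.43° = -18.43°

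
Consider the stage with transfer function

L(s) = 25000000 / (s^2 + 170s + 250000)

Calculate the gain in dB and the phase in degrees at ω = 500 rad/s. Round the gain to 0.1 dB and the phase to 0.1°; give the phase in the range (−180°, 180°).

49.4 dB, -90.0°

At s = jω = j500:
quadratic: (j500)² + 170·j500 + 250000 = 0 + j85000 → |·| ≈ 85000, ∠ ≈ 90.00°
|L| = 25000000 / 85000 ≈ 294.12
Gain = 20 log₁₀(294.12) ≈ 49.37 dB
∠L = 0.00° − 90.00° = -90.00°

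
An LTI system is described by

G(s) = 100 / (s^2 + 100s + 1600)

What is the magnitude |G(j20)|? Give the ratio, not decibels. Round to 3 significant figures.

0.0429

Substitute s = j20:
Numerator: 100 = 100 + j0
Denominator: (j20)^2 + 100(j20) + 1600 = 1200 + j2000
|N| = √(100² + 0²) ≈ 100, ∠N ≈ 0.00°
|D| = √(1200² + 2000²) ≈ 2332.4, ∠D ≈ 59.04°
|G| = 100 / 2332.4 ≈ 0.042874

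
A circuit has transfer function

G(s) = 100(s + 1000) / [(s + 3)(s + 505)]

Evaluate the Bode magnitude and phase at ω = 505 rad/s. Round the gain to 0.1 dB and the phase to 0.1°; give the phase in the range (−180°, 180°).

-10.2 dB, -107.9°

At s = jω = j505:
zero (s+1000): 1000 + j505 → |·| = √(1000²+505²) = √1255025 ≈ 1120.3, ∠ = arctan(505/1000) ≈ 26.79°
pole (s+3): 3 + j505 → |·| = √(3²+505²) = √255034 ≈ 505.01, ∠ = arctan(505/3) ≈ 89.66°
pole (s+505): 505 + j505 → |·| = √(505²+505²) = √510050 ≈ 714.18, ∠ = arctan(505/505) ≈ 45.00°
|G| = 100 · 1120.3 / 3.6067e+05 ≈ 0.31062
Gain = 20 log₁₀(0.31062) ≈ -10.16 dB
∠G = 26.79° − 134.66° = -107.87°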